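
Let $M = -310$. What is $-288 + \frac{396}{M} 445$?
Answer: $- \frac{26550}{31} \approx -856.45$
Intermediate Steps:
$-288 + \frac{396}{M} 445 = -288 + \frac{396}{-310} \cdot 445 = -288 + 396 \left(- \frac{1}{310}\right) 445 = -288 - \frac{17622}{31} = - \frac{26550}{31}$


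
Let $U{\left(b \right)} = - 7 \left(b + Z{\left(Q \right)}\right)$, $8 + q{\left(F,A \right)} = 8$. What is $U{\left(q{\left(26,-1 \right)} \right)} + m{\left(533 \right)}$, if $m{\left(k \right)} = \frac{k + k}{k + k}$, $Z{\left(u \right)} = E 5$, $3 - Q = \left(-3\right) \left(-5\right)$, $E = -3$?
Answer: $106$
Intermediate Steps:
$q{\left(F,A \right)} = 0$ ($q{\left(F,A \right)} = -8 + 8 = 0$)
$Q = -12$ ($Q = 3 - \left(-3\right) \left(-5\right) = 3 - 15 = -12$)
$Z{\left(u \right)} = -15$ ($Z{\left(u \right)} = \left(-3\right) 5 = -15$)
$U{\left(b \right)} = 105 - 7 b$ ($U{\left(b \right)} = - 7 \left(b - 15\right) = - 7 \left(-15 + b\right) = 105 - 7 b$)
$m{\left(k \right)} = 1$ ($m{\left(k \right)} = \frac{2 k}{2 k} = 2 k \frac{1}{2 k} = 1$)
$U{\left(q{\left(26,-1 \right)} \right)} + m{\left(533 \right)} = \left(105 - 0\right) + 1 = \left(105 + 0\right) + 1 = 105 + 1 = 106$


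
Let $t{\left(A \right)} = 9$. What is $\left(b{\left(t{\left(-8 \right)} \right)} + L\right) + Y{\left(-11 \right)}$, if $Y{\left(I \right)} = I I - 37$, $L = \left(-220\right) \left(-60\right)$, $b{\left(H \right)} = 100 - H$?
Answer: $13375$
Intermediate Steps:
$L = 13200$
$Y{\left(I \right)} = -37 + I^{2}$ ($Y{\left(I \right)} = I^{2} - 37 = -37 + I^{2}$)
$\left(b{\left(t{\left(-8 \right)} \right)} + L\right) + Y{\left(-11 \right)} = \left(\left(100 - 9\right) + 13200\right) - \left(37 - \left(-11\right)^{2}\right) = \left(\left(100 - 9\right) + 13200\right) + \left(-37 + 121\right) = \left(91 + 13200\right) + 84 = 13291 + 84 = 13375$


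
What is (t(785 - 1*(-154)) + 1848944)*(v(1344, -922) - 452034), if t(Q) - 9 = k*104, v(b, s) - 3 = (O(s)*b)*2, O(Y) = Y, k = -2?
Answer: -5417501339415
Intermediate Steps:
v(b, s) = 3 + 2*b*s (v(b, s) = 3 + (s*b)*2 = 3 + (b*s)*2 = 3 + 2*b*s)
t(Q) = -199 (t(Q) = 9 - 2*104 = 9 - 208 = -199)
(t(785 - 1*(-154)) + 1848944)*(v(1344, -922) - 452034) = (-199 + 1848944)*((3 + 2*1344*(-922)) - 452034) = 1848745*((3 - 2478336) - 452034) = 1848745*(-2478333 - 452034) = 1848745*(-2930367) = -5417501339415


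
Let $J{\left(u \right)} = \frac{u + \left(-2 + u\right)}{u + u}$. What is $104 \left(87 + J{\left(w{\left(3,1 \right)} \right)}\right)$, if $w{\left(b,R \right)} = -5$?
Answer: $\frac{45864}{5} \approx 9172.8$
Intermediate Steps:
$J{\left(u \right)} = \frac{-2 + 2 u}{2 u}$
$104 \left(87 + J{\left(w{\left(3,1 \right)} \right)}\right) = 104 \left(87 + \frac{-1 - 5}{-5}\right) = 104 \left(87 - - \frac{6}{5}\right) = 104 \left(87 + \frac{6}{5}\right) = 104 \cdot \frac{441}{5} = \frac{45864}{5}$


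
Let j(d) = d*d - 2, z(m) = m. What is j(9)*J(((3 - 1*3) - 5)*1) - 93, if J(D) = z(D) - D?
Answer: -93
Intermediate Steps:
J(D) = 0 (J(D) = D - D = 0)
j(d) = -2 + d**2 (j(d) = d**2 - 2 = -2 + d**2)
j(9)*J(((3 - 1*3) - 5)*1) - 93 = (-2 + 9**2)*0 - 93 = (-2 + 81)*0 - 93 = 79*0 - 93 = 0 - 93 = -93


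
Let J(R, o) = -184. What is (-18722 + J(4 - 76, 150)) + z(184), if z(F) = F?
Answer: -18722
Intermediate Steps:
(-18722 + J(4 - 76, 150)) + z(184) = (-18722 - 184) + 184 = -18906 + 184 = -18722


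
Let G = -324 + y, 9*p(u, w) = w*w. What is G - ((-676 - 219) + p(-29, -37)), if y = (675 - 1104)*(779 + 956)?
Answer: -6695065/9 ≈ -7.4390e+5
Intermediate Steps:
p(u, w) = w²/9 (p(u, w) = (w*w)/9 = w²/9)
y = -744315 (y = -429*1735 = -744315)
G = -744639 (G = -324 - 744315 = -744639)
G - ((-676 - 219) + p(-29, -37)) = -744639 - ((-676 - 219) + (⅑)*(-37)²) = -744639 - (-895 + (⅑)*1369) = -744639 - (-895 + 1369/9) = -744639 - 1*(-6686/9) = -744639 + 6686/9 = -6695065/9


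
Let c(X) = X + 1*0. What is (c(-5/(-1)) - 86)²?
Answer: 6561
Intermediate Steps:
c(X) = X (c(X) = X + 0 = X)
(c(-5/(-1)) - 86)² = (-5/(-1) - 86)² = (-5*(-1) - 86)² = (5 - 86)² = (-81)² = 6561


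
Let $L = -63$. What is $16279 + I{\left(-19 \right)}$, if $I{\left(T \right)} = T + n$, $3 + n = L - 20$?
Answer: $16174$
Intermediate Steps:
$n = -86$ ($n = -3 - 83 = -86$)
$I{\left(T \right)} = -86 + T$ ($I{\left(T \right)} = T - 86 = -86 + T$)
$16279 + I{\left(-19 \right)} = 16279 - 105 = 16174$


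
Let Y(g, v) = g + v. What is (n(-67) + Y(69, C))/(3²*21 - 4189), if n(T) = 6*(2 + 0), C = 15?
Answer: -3/125 ≈ -0.024000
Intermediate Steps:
n(T) = 12 (n(T) = 6*2 = 12)
(n(-67) + Y(69, C))/(3²*21 - 4189) = (12 + (69 + 15))/(3²*21 - 4189) = (12 + 84)/(9*21 - 4189) = 96/(189 - 4189) = 96/(-4000) = 96*(-1/4000) = -3/125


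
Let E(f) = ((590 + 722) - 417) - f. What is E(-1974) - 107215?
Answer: -104346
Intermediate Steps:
E(f) = 895 - f (E(f) = (1312 - 417) - f = 895 - f)
E(-1974) - 107215 = (895 - 1*(-1974)) - 107215 = (895 + 1974) - 107215 = 2869 - 107215 = -104346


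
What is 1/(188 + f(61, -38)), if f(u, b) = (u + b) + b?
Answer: 1/173 ≈ 0.0057803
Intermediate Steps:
f(u, b) = u + 2*b (f(u, b) = (b + u) + b = u + 2*b)
1/(188 + f(61, -38)) = 1/(188 + (61 + 2*(-38))) = 1/(188 + (61 - 76)) = 1/(188 - 15) = 1/173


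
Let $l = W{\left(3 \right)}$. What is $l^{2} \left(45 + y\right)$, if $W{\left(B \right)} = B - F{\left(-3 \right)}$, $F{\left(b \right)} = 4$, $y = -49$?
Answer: $-4$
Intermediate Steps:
$W{\left(B \right)} = -4 + B$ ($W{\left(B \right)} = B - 4 = -4 + B$)
$l = -1$ ($l = -4 + 3 = -1$)
$l^{2} \left(45 + y\right) = \left(-1\right)^{2} \left(45 - 49\right) = 1 \left(-4\right) = -4$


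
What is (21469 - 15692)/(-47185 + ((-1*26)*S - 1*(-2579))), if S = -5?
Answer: -5777/44476 ≈ -0.12989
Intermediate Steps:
(21469 - 15692)/(-47185 + ((-1*26)*S - 1*(-2579))) = (21469 - 15692)/(-47185 + (-1*26*(-5) - 1*(-2579))) = 5777/(-47185 + (-26*(-5) + 2579)) = 5777/(-47185 + (130 + 2579)) = 5777/(-47185 + 2709) = 5777/(-44476) = 5777*(-1/44476) = -5777/44476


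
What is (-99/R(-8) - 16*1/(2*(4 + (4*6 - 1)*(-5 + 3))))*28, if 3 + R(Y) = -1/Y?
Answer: 66896/69 ≈ 969.51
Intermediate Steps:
R(Y) = -3 - 1/Y
(-99/R(-8) - 16*1/(2*(4 + (4*6 - 1)*(-5 + 3))))*28 = (-99/(-3 - 1/(-8)) - 16*1/(2*(4 + (4*6 - 1)*(-5 + 3))))*28 = (-99/(-3 - 1*(-⅛)) - 16*1/(2*(4 + (24 - 1)*(-2))))*28 = (-99/(-3 + ⅛) - 16*1/(2*(4 + 23*(-2))))*28 = (-99/(-23/8) - 16*1/(2*(4 - 46)))*28 = (-99*(-8/23) - 16/((-42*2)))*28 = (792/23 - 16/(-84))*28 = (792/23 - 16*(-1/84))*28 = (792/23 + 4/21)*28 = (16724/483)*28 = 66896/69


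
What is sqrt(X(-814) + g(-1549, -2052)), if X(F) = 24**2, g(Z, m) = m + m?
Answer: 42*I*sqrt(2) ≈ 59.397*I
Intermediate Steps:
g(Z, m) = 2*m
X(F) = 576
sqrt(X(-814) + g(-1549, -2052)) = sqrt(576 + 2*(-2052)) = sqrt(576 - 4104) = sqrt(-3528) = 42*I*sqrt(2)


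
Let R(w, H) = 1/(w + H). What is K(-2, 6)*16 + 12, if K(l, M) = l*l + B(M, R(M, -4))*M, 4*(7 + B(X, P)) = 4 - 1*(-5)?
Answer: -380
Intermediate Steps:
R(w, H) = 1/(H + w)
B(X, P) = -19/4 (B(X, P) = -7 + (4 - 1*(-5))/4 = -7 + (4 + 5)/4 = -7 + (¼)*9 = -7 + 9/4 = -19/4)
K(l, M) = l² - 19*M/4 (K(l, M) = l*l - 19*M/4 = l² - 19*M/4)
K(-2, 6)*16 + 12 = ((-2)² - 19/4*6)*16 + 12 = (4 - 57/2)*16 + 12 = -49/2*16 + 12 = -392 + 12 = -380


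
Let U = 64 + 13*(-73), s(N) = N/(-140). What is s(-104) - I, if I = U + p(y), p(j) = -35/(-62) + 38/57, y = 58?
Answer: 5758171/6510 ≈ 884.51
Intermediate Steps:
s(N) = -N/140 (s(N) = N*(-1/140) = -N/140)
p(j) = 229/186 (p(j) = -35*(-1/62) + 38*(1/57) = 35/62 + ⅔ = 229/186)
U = -885 (U = 64 - 949 = -885)
I = -164381/186 (I = -885 + 229/186 = -164381/186 ≈ -883.77)
s(-104) - I = -1/140*(-104) - 1*(-164381/186) = 26/35 + 164381/186 = 5758171/6510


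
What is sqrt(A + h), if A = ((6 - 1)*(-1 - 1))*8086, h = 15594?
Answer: I*sqrt(65266) ≈ 255.47*I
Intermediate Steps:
A = -80860 (A = (5*(-2))*8086 = -10*8086 = -80860)
sqrt(A + h) = sqrt(-80860 + 15594) = sqrt(-65266) = I*sqrt(65266)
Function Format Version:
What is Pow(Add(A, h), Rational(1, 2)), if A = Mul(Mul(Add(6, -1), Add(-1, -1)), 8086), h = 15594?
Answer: Mul(I, Pow(65266, Rational(1, 2))) ≈ Mul(255.47, I)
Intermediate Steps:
A = -80860 (A = Mul(Mul(5, -2), 8086) = Mul(-10, 8086) = -80860)
Pow(Add(A, h), Rational(1, 2)) = Pow(Add(-80860, 15594), Rational(1, 2)) = Pow(-65266, Rational(1, 2)) = Mul(I, Pow(65266, Rational(1, 2)))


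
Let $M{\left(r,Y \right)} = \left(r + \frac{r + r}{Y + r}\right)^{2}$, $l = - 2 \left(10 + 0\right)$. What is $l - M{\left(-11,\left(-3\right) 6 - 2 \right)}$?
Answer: $- \frac{120981}{961} \approx -125.89$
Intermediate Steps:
$l = -20$ ($l = \left(-2\right) 10 = -20$)
$M{\left(r,Y \right)} = \left(r + \frac{2 r}{Y + r}\right)^{2}$
$l - M{\left(-11,\left(-3\right) 6 - 2 \right)} = -20 - \frac{\left(-11\right)^{2} \left(2 - 20 - 11\right)^{2}}{\left(\left(\left(-3\right) 6 - 2\right) - 11\right)^{2}} = -20 - \frac{121 \left(2 - 20 - 11\right)^{2}}{\left(\left(-18 - 2\right) - 11\right)^{2}} = -20 - \frac{121 \left(2 - 20 - 11\right)^{2}}{\left(-20 - 11\right)^{2}} = -20 - \frac{121 \left(-29\right)^{2}}{961} = -20 - 121 \cdot \frac{1}{961} \cdot 841 = -20 - \frac{101761}{961} = - \frac{120981}{961}$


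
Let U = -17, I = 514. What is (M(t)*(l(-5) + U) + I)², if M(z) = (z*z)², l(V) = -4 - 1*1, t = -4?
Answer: 26193924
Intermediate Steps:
l(V) = -5 (l(V) = -4 - 1 = -5)
M(z) = z⁴ (M(z) = (z²)² = z⁴)
(M(t)*(l(-5) + U) + I)² = ((-4)⁴*(-5 - 17) + 514)² = (256*(-22) + 514)² = (-5632 + 514)² = (-5118)² = 26193924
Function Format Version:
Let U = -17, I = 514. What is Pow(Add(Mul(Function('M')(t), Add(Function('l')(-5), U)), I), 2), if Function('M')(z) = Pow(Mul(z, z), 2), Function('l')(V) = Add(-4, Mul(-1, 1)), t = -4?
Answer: 26193924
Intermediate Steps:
Function('l')(V) = -5 (Function('l')(V) = Add(-4, -1) = -5)
Function('M')(z) = Pow(z, 4) (Function('M')(z) = Pow(Pow(z, 2), 2) = Pow(z, 4))
Pow(Add(Mul(Function('M')(t), Add(Function('l')(-5), U)), I), 2) = Pow(Add(Mul(Pow(-4, 4), Add(-5, -17)), 514), 2) = Pow(Add(Mul(256, -22), 514), 2) = Pow(Add(-5632, 514), 2) = Pow(-5118, 2) = 26193924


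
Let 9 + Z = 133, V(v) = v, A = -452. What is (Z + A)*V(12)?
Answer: -3936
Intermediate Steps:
Z = 124 (Z = -9 + 133 = 124)
(Z + A)*V(12) = (124 - 452)*12 = -328*12 = -3936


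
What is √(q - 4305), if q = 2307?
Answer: 3*I*√222 ≈ 44.699*I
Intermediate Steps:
√(q - 4305) = √(2307 - 4305) = √(-1998) = 3*I*√222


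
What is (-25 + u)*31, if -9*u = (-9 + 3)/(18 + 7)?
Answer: -58063/75 ≈ -774.17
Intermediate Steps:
u = 2/75 (u = -(-9 + 3)/(9*(18 + 7)) = -(-2)/(3*25) = -⅑*(-6/25) = 2/75 ≈ 0.026667)
(-25 + u)*31 = (-25 + 2/75)*31 = -1873/75*31 = -58063/75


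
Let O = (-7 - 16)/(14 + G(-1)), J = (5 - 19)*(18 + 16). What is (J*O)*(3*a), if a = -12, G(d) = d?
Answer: -394128/13 ≈ -30318.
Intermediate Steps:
J = -476 (J = -14*34 = -476)
O = -23/13 (O = (-7 - 16)/(14 - 1) = -23/13 ≈ -1.7692)
(J*O)*(3*a) = (-476*(-23/13))*(3*(-12)) = (10948/13)*(-36) = -394128/13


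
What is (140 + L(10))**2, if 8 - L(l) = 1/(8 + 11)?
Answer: 7901721/361 ≈ 21888.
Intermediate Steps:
L(l) = 151/19 (L(l) = 8 - 1/(8 + 11) = 8 - 1/19 = 151/19)
(140 + L(10))**2 = (140 + 151/19)**2 = (2811/19)**2 = 7901721/361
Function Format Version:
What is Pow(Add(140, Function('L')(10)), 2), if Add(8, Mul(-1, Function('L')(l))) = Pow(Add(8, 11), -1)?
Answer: Rational(7901721, 361) ≈ 21888.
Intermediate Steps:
Function('L')(l) = Rational(151, 19) (Function('L')(l) = Add(8, Mul(-1, Pow(Add(8, 11), -1))) = Add(8, Mul(-1, Pow(19, -1))) = Add(8, Mul(-1, Rational(1, 19))) = Add(8, Rational(-1, 19)) = Rational(151, 19))
Pow(Add(140, Function('L')(10)), 2) = Pow(Add(140, Rational(151, 19)), 2) = Pow(Rational(2811, 19), 2) = Rational(7901721, 361)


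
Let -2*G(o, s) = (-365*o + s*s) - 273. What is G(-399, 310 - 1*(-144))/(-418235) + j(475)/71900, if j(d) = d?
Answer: 513371829/1202843860 ≈ 0.42680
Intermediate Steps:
G(o, s) = 273/2 - s²/2 + 365*o/2 (G(o, s) = -((-365*o + s*s) - 273)/2 = -((-365*o + s²) - 273)/2 = -((s² - 365*o) - 273)/2 = -(-273 + s² - 365*o)/2 = 273/2 - s²/2 + 365*o/2)
G(-399, 310 - 1*(-144))/(-418235) + j(475)/71900 = (273/2 - (310 - 1*(-144))²/2 + (365/2)*(-399))/(-418235) + 475/71900 = (273/2 - (310 + 144)²/2 - 145635/2)*(-1/418235) + 475*(1/71900) = (273/2 - ½*454² - 145635/2)*(-1/418235) + 19/2876 = (273/2 - ½*206116 - 145635/2)*(-1/418235) + 19/2876 = (273/2 - 103058 - 145635/2)*(-1/418235) + 19/2876 = -175739*(-1/418235) + 19/2876 = 175739/418235 + 19/2876 = 513371829/1202843860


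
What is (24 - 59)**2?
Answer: 1225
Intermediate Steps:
(24 - 59)**2 = (-35)**2 = 1225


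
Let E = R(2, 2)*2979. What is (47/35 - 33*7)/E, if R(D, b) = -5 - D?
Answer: 8038/729855 ≈ 0.011013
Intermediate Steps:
E = -20853 (E = (-5 - 1*2)*2979 = (-5 - 2)*2979 = -7*2979 = -20853)
(47/35 - 33*7)/E = (47/35 - 33*7)/(-20853) = (47*(1/35) - 231)*(-1/20853) = (47/35 - 231)*(-1/20853) = -8038/35*(-1/20853) = 8038/729855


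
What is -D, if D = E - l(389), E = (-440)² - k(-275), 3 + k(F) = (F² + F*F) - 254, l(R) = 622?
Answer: -41985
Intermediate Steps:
k(F) = -257 + 2*F² (k(F) = -3 + ((F² + F*F) - 254) = -3 + ((F² + F²) - 254) = -3 + (2*F² - 254) = -3 + (-254 + 2*F²) = -257 + 2*F²)
E = 42607 (E = (-440)² - (-257 + 2*(-275)²) = 193600 - (-257 + 2*75625) = 193600 - (-257 + 151250) = 193600 - 1*150993 = 193600 - 150993 = 42607)
D = 41985 (D = 42607 - 1*622 = 42607 - 622 = 41985)
-D = -1*41985 = -41985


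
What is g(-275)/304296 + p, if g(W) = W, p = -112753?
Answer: -34310287163/304296 ≈ -1.1275e+5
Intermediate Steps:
g(-275)/304296 + p = -275/304296 - 112753 = -34310287163/304296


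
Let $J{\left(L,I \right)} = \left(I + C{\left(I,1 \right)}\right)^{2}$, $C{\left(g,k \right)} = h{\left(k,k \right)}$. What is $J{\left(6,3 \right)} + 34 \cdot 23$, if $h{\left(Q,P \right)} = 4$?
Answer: $831$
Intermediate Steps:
$C{\left(g,k \right)} = 4$
$J{\left(L,I \right)} = \left(4 + I\right)^{2}$ ($J{\left(L,I \right)} = \left(I + 4\right)^{2} = \left(4 + I\right)^{2}$)
$J{\left(6,3 \right)} + 34 \cdot 23 = \left(4 + 3\right)^{2} + 34 \cdot 23 = 7^{2} + 782 = 49 + 782 = 831$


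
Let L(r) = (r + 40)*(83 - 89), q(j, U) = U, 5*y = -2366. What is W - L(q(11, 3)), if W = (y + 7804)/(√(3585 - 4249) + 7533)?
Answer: 73479425952/283733765 - 73308*I*√166/283733765 ≈ 258.97 - 0.0033289*I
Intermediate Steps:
y = -2366/5 (y = (⅕)*(-2366) = -2366/5 ≈ -473.20)
L(r) = -240 - 6*r (L(r) = (40 + r)*(-6) = -240 - 6*r)
W = 36654/(5*(7533 + 2*I*√166)) (W = (-2366/5 + 7804)/(√(3585 - 4249) + 7533) = 36654/(5*(√(-664) + 7533)) = 36654/(5*(2*I*√166 + 7533)) = 36654/(5*(7533 + 2*I*√166)) ≈ 0.97315 - 0.0033289*I)
W - L(q(11, 3)) = (276114582/283733765 - 73308*I*√166/283733765) - (-240 - 6*3) = (276114582/283733765 - 73308*I*√166/283733765) - (-240 - 18) = (276114582/283733765 - 73308*I*√166/283733765) - 1*(-258) = (276114582/283733765 - 73308*I*√166/283733765) + 258 = 73479425952/283733765 - 73308*I*√166/283733765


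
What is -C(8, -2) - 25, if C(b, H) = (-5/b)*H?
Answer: -105/4 ≈ -26.250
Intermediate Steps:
C(b, H) = -5*H/b
-C(8, -2) - 25 = -(-5)*(-2)/8 - 25 = -1*5/4 - 25 = -5/4 - 25 = -105/4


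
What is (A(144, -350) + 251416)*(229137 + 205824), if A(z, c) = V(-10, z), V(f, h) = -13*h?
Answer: 108541907784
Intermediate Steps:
A(z, c) = -13*z
(A(144, -350) + 251416)*(229137 + 205824) = (-13*144 + 251416)*(229137 + 205824) = (-1872 + 251416)*434961 = 249544*434961 = 108541907784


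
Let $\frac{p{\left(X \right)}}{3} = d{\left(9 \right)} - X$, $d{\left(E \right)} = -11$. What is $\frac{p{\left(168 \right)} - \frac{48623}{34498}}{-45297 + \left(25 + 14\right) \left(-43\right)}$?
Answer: $\frac{18574049}{1620509052} \approx 0.011462$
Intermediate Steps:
$p{\left(X \right)} = -33 - 3 X$ ($p{\left(X \right)} = 3 \left(-11 - X\right) = -33 - 3 X$)
$\frac{p{\left(168 \right)} - \frac{48623}{34498}}{-45297 + \left(25 + 14\right) \left(-43\right)} = \frac{\left(-33 - 504\right) - \frac{48623}{34498}}{-45297 + \left(25 + 14\right) \left(-43\right)} = \frac{\left(-33 - 504\right) - \frac{48623}{34498}}{-45297 + 39 \left(-43\right)} = \frac{-537 - \frac{48623}{34498}}{-45297 - 1677} = - \frac{18574049}{34498 \left(-46974\right)} = \left(- \frac{18574049}{34498}\right) \left(- \frac{1}{46974}\right) = \frac{18574049}{1620509052}$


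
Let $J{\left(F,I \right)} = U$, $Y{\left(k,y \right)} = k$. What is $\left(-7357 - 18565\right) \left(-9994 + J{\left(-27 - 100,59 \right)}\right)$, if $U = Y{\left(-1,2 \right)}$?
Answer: $259090390$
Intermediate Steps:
$U = -1$
$J{\left(F,I \right)} = -1$
$\left(-7357 - 18565\right) \left(-9994 + J{\left(-27 - 100,59 \right)}\right) = \left(-7357 - 18565\right) \left(-9994 - 1\right) = \left(-25922\right) \left(-9995\right) = 259090390$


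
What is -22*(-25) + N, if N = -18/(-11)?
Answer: 6068/11 ≈ 551.64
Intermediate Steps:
N = 18/11 (N = -18*(-1/11) = 18/11 ≈ 1.6364)
-22*(-25) + N = -22*(-25) + 18/11 = 550 + 18/11 = 6068/11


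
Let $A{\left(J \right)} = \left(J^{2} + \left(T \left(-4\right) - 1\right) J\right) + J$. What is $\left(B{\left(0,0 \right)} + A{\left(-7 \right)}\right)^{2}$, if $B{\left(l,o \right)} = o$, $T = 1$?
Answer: $5929$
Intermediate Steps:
$A{\left(J \right)} = J^{2} - 4 J$ ($A{\left(J \right)} = \left(J^{2} + \left(1 \left(-4\right) - 1\right) J\right) + J = \left(J^{2} + \left(-4 - 1\right) J\right) + J = \left(J^{2} - 5 J\right) + J = J^{2} - 4 J$)
$\left(B{\left(0,0 \right)} + A{\left(-7 \right)}\right)^{2} = \left(0 - 7 \left(-4 - 7\right)\right)^{2} = \left(0 - -77\right)^{2} = \left(0 + 77\right)^{2} = 77^{2} = 5929$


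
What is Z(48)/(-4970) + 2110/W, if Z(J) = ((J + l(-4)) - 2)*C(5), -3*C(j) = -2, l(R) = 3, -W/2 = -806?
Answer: 1117933/858390 ≈ 1.3024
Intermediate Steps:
W = 1612 (W = -2*(-806) = 1612)
C(j) = ⅔ (C(j) = -⅓*(-2) = ⅔)
Z(J) = ⅔ + 2*J/3 (Z(J) = ((J + 3) - 2)*(⅔) = ((3 + J) - 2)*(⅔) = (1 + J)*(⅔) = ⅔ + 2*J/3)
Z(48)/(-4970) + 2110/W = (⅔ + (⅔)*48)/(-4970) + 2110/1612 = (⅔ + 32)*(-1/4970) + 2110*(1/1612) = (98/3)*(-1/4970) + 1055/806 = -7/1065 + 1055/806 = 1117933/858390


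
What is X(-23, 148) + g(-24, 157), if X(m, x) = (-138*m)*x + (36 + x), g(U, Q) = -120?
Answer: 469816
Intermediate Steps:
X(m, x) = 36 + x - 138*m*x (X(m, x) = -138*m*x + (36 + x) = 36 + x - 138*m*x)
X(-23, 148) + g(-24, 157) = (36 + 148 - 138*(-23)*148) - 120 = (36 + 148 + 469752) - 120 = 469936 - 120 = 469816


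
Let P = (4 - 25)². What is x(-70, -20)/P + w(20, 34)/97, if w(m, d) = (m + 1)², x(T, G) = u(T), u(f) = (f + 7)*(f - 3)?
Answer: 10168/679 ≈ 14.975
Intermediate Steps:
u(f) = (-3 + f)*(7 + f) (u(f) = (7 + f)*(-3 + f) = (-3 + f)*(7 + f))
P = 441 (P = (-21)² = 441)
x(T, G) = -21 + T² + 4*T
w(m, d) = (1 + m)²
x(-70, -20)/P + w(20, 34)/97 = (-21 + (-70)² + 4*(-70))/441 + (1 + 20)²/97 = (-21 + 4900 - 280)*(1/441) + 21²*(1/97) = 4599*(1/441) + 441*(1/97) = 73/7 + 441/97 = 10168/679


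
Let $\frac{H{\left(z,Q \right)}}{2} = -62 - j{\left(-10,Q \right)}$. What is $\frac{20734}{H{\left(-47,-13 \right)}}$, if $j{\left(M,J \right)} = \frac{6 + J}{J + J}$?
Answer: $- \frac{269542}{1619} \approx -166.49$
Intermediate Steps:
$j{\left(M,J \right)} = \frac{6 + J}{2 J}$
$H{\left(z,Q \right)} = -124 - \frac{6 + Q}{Q}$ ($H{\left(z,Q \right)} = 2 \left(-62 - \frac{6 + Q}{2 Q}\right) = -124 - \frac{6 + Q}{Q}$)
$\frac{20734}{H{\left(-47,-13 \right)}} = \frac{20734}{-125 - \frac{6}{-13}} = \frac{20734}{-125 - - \frac{6}{13}} = \frac{20734}{-125 + \frac{6}{13}} = \frac{20734}{- \frac{1619}{13}} = 20734 \left(- \frac{13}{1619}\right) = - \frac{269542}{1619}$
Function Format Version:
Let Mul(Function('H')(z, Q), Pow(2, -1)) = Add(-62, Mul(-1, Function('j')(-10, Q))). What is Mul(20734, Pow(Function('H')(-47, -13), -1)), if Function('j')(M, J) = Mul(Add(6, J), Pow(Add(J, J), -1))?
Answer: Rational(-269542, 1619) ≈ -166.49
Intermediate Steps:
Function('j')(M, J) = Mul(Rational(1, 2), Pow(J, -1), Add(6, J)) (Function('j')(M, J) = Mul(Add(6, J), Pow(Mul(2, J), -1)) = Mul(Add(6, J), Mul(Rational(1, 2), Pow(J, -1))) = Mul(Rational(1, 2), Pow(J, -1), Add(6, J)))
Function('H')(z, Q) = Add(-124, Mul(-1, Pow(Q, -1), Add(6, Q))) (Function('H')(z, Q) = Mul(2, Add(-62, Mul(-1, Mul(Rational(1, 2), Pow(Q, -1), Add(6, Q))))) = Mul(2, Add(-62, Mul(Rational(-1, 2), Pow(Q, -1), Add(6, Q)))) = Add(-124, Mul(-1, Pow(Q, -1), Add(6, Q))))
Mul(20734, Pow(Function('H')(-47, -13), -1)) = Mul(20734, Pow(Add(-125, Mul(-6, Pow(-13, -1))), -1)) = Mul(20734, Pow(Add(-125, Mul(-6, Rational(-1, 13))), -1)) = Mul(20734, Pow(Add(-125, Rational(6, 13)), -1)) = Mul(20734, Pow(Rational(-1619, 13), -1)) = Mul(20734, Rational(-13, 1619)) = Rational(-269542, 1619)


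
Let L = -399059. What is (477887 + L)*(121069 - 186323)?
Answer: -5143842312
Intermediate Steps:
(477887 + L)*(121069 - 186323) = (477887 - 399059)*(121069 - 186323) = 78828*(-65254) = -5143842312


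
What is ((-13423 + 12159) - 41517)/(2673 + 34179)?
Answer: -42781/36852 ≈ -1.1609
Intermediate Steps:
((-13423 + 12159) - 41517)/(2673 + 34179) = (-1264 - 41517)/36852 = -42781*1/36852 = -42781/36852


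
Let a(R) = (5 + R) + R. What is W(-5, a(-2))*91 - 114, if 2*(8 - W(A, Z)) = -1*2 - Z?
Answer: 1501/2 ≈ 750.50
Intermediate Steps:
a(R) = 5 + 2*R
W(A, Z) = 9 + Z/2 (W(A, Z) = 8 - (-1*2 - Z)/2 = 8 - (-2 - Z)/2 = 8 + (1 + Z/2) = 9 + Z/2)
W(-5, a(-2))*91 - 114 = (9 + (5 + 2*(-2))/2)*91 - 114 = (9 + (5 - 4)/2)*91 - 114 = (9 + (1/2)*1)*91 - 114 = (9 + 1/2)*91 - 114 = (19/2)*91 - 114 = 1729/2 - 114 = 1501/2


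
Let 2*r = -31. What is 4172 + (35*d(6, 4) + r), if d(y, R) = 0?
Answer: 8313/2 ≈ 4156.5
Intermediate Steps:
r = -31/2 (r = (½)*(-31) = -31/2 ≈ -15.500)
4172 + (35*d(6, 4) + r) = 4172 + (35*0 - 31/2) = 4172 + (0 - 31/2) = 4172 - 31/2 = 8313/2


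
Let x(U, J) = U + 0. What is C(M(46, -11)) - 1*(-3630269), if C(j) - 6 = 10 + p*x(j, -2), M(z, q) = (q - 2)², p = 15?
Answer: 3632820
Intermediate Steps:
x(U, J) = U
M(z, q) = (-2 + q)²
C(j) = 16 + 15*j (C(j) = 6 + (10 + 15*j) = 16 + 15*j)
C(M(46, -11)) - 1*(-3630269) = (16 + 15*(-2 - 11)²) - 1*(-3630269) = (16 + 15*(-13)²) + 3630269 = (16 + 15*169) + 3630269 = (16 + 2535) + 3630269 = 2551 + 3630269 = 3632820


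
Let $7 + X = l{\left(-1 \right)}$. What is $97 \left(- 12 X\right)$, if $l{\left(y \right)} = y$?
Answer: $9312$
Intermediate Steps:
$X = -8$ ($X = -7 - 1 = -8$)
$97 \left(- 12 X\right) = 97 \left(\left(-12\right) \left(-8\right)\right) = 97 \cdot 96 = 9312$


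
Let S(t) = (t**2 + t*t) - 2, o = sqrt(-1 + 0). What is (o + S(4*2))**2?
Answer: (126 + I)**2 ≈ 15875.0 + 252.0*I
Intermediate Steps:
o = I (o = sqrt(-1) = I ≈ 1.0*I)
S(t) = -2 + 2*t**2 (S(t) = (t**2 + t**2) - 2 = 2*t**2 - 2 = -2 + 2*t**2)
(o + S(4*2))**2 = (I + (-2 + 2*(4*2)**2))**2 = (I + (-2 + 2*8**2))**2 = (I + (-2 + 2*64))**2 = (I + (-2 + 128))**2 = (I + 126)**2 = (126 + I)**2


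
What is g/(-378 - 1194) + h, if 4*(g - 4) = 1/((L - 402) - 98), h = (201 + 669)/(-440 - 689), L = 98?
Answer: -2206425719/2853859104 ≈ -0.77314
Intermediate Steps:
h = -870/1129 (h = 870/(-1129) = 870*(-1/1129) = -870/1129 ≈ -0.77059)
g = 6431/1608 (g = 4 + 1/(4*((98 - 402) - 98)) = 4 + 1/(4*(-304 - 98)) = 4 + (¼)/(-402) = 4 + (¼)*(-1/402) = 4 - 1/1608 = 6431/1608 ≈ 3.9994)
g/(-378 - 1194) + h = (6431/1608)/(-378 - 1194) - 870/1129 = (6431/1608)/(-1572) - 870/1129 = -1/1572*6431/1608 - 870/1129 = -6431/2527776 - 870/1129 = -2206425719/2853859104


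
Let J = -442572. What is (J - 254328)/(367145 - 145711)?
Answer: -348450/110717 ≈ -3.1472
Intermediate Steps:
(J - 254328)/(367145 - 145711) = (-442572 - 254328)/(367145 - 145711) = -696900/221434 = -696900*1/221434 = -348450/110717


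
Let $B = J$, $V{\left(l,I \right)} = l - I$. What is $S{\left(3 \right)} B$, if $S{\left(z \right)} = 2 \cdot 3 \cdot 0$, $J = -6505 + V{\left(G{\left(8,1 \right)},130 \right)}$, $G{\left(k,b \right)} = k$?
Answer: $0$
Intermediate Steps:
$J = -6627$ ($J = -6505 + \left(8 - 130\right) = -6505 - 122 = -6627$)
$S{\left(z \right)} = 0$ ($S{\left(z \right)} = 6 \cdot 0 = 0$)
$B = -6627$
$S{\left(3 \right)} B = 0 \left(-6627\right) = 0$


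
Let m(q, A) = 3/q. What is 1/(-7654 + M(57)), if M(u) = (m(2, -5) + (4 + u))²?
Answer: -4/14991 ≈ -0.00026683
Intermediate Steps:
M(u) = (11/2 + u)² (M(u) = (3/2 + (4 + u))² = (11/2 + u)²)
1/(-7654 + M(57)) = 1/(-7654 + (11 + 2*57)²/4) = 1/(-7654 + (11 + 114)²/4) = 1/(-7654 + (¼)*125²) = 1/(-7654 + (¼)*15625) = 1/(-7654 + 15625/4) = 1/(-14991/4) = -4/14991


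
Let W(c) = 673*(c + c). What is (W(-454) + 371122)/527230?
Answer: -119981/263615 ≈ -0.45514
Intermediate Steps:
W(c) = 1346*c (W(c) = 673*(2*c) = 1346*c)
(W(-454) + 371122)/527230 = (1346*(-454) + 371122)/527230 = (-611084 + 371122)*(1/527230) = -239962*1/527230 = -119981/263615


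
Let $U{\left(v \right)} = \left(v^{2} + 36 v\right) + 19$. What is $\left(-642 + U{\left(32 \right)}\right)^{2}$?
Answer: $2411809$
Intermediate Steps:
$U{\left(v \right)} = 19 + v^{2} + 36 v$
$\left(-642 + U{\left(32 \right)}\right)^{2} = \left(-642 + \left(19 + 32^{2} + 36 \cdot 32\right)\right)^{2} = \left(-642 + \left(19 + 1024 + 1152\right)\right)^{2} = \left(-642 + 2195\right)^{2} = 1553^{2} = 2411809$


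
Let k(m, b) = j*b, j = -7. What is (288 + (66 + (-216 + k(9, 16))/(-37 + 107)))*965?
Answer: 2359618/7 ≈ 3.3709e+5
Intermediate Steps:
k(m, b) = -7*b
(288 + (66 + (-216 + k(9, 16))/(-37 + 107)))*965 = (288 + (66 + (-216 - 7*16)/(-37 + 107)))*965 = (288 + (66 + (-216 - 112)/70))*965 = (288 + (66 - 328*1/70))*965 = (288 + (66 - 164/35))*965 = (288 + 2146/35)*965 = (12226/35)*965 = 2359618/7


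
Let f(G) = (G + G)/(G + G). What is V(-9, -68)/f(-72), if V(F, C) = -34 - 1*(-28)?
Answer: -6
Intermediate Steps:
f(G) = 1 (f(G) = (2*G)/((2*G)) = (2*G)*(1/(2*G)) = 1)
V(F, C) = -6 (V(F, C) = -34 + 28 = -6)
V(-9, -68)/f(-72) = -6/1 = -6*1 = -6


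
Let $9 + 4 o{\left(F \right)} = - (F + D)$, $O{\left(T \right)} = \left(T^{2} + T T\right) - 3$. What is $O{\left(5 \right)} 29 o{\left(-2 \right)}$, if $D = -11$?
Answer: $1363$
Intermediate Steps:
$O{\left(T \right)} = -3 + 2 T^{2}$ ($O{\left(T \right)} = \left(T^{2} + T^{2}\right) - 3 = 2 T^{2} - 3 = -3 + 2 T^{2}$)
$o{\left(F \right)} = \frac{1}{2} - \frac{F}{4}$ ($o{\left(F \right)} = - \frac{9}{4} + \frac{\left(-1\right) \left(F - 11\right)}{4} = - \frac{9}{4} + \frac{\left(-1\right) \left(-11 + F\right)}{4} = - \frac{9}{4} + \frac{11 - F}{4} = - \frac{9}{4} - \left(- \frac{11}{4} + \frac{F}{4}\right) = \frac{1}{2} - \frac{F}{4}$)
$O{\left(5 \right)} 29 o{\left(-2 \right)} = \left(-3 + 2 \cdot 5^{2}\right) 29 \left(\frac{1}{2} - - \frac{1}{2}\right) = \left(-3 + 2 \cdot 25\right) 29 \left(\frac{1}{2} + \frac{1}{2}\right) = \left(-3 + 50\right) 29 \cdot 1 = 47 \cdot 29 \cdot 1 = 1363 \cdot 1 = 1363$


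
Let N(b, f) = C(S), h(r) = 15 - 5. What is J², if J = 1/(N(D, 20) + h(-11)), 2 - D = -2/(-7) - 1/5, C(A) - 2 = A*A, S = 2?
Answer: 1/256 ≈ 0.0039063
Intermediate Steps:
C(A) = 2 + A² (C(A) = 2 + A*A = 2 + A²)
h(r) = 10
D = 67/35 (D = 2 - (-2/(-7) - 1/5) = 2 - (-2*(-⅐) - 1*⅕) = 2 - (2/7 - ⅕) = 2 - 1*3/35 = 2 - 3/35 = 67/35 ≈ 1.9143)
N(b, f) = 6 (N(b, f) = 2 + 2² = 2 + 4 = 6)
J = 1/16 (J = 1/(6 + 10) = 1/16 ≈ 0.062500)
J² = (1/16)² = 1/256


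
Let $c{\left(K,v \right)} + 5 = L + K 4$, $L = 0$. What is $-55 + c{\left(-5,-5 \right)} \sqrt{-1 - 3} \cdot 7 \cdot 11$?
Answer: $-55 - 3850 i \approx -55.0 - 3850.0 i$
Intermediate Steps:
$c{\left(K,v \right)} = -5 + 4 K$ ($c{\left(K,v \right)} = -5 + \left(0 + K 4\right) = -5 + \left(0 + 4 K\right) = -5 + 4 K$)
$-55 + c{\left(-5,-5 \right)} \sqrt{-1 - 3} \cdot 7 \cdot 11 = -55 + \left(-5 + 4 \left(-5\right)\right) \sqrt{-1 - 3} \cdot 7 \cdot 11 = -55 + \left(-5 - 20\right) \sqrt{-4} \cdot 77 = -55 + - 25 \cdot 2 i 77 = -55 + - 50 i 77 = -55 - 3850 i$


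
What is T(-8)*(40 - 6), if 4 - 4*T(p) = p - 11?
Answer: 391/2 ≈ 195.50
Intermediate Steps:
T(p) = 15/4 - p/4 (T(p) = 1 - (p - 11)/4 = 1 - (-11 + p)/4 = 1 + (11/4 - p/4) = 15/4 - p/4)
T(-8)*(40 - 6) = (15/4 - ¼*(-8))*(40 - 6) = (15/4 + 2)*34 = (23/4)*34 = 391/2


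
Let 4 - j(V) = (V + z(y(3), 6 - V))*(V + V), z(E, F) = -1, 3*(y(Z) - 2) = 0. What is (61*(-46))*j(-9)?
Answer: 493856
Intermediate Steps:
y(Z) = 2 (y(Z) = 2 + (1/3)*0 = 2 + 0 = 2)
j(V) = 4 - 2*V*(-1 + V) (j(V) = 4 - (V - 1)*(V + V) = 4 - (-1 + V)*2*V = 4 - 2*V*(-1 + V))
(61*(-46))*j(-9) = (61*(-46))*(4 - 2*(-9)**2 + 2*(-9)) = -2806*(4 - 2*81 - 18) = -2806*(4 - 162 - 18) = -2806*(-176) = 493856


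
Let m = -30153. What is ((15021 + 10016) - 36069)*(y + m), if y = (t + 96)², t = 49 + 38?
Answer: -36802752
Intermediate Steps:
t = 87
y = 33489 (y = (87 + 96)² = 183² = 33489)
((15021 + 10016) - 36069)*(y + m) = ((15021 + 10016) - 36069)*(33489 - 30153) = (25037 - 36069)*3336 = -11032*3336 = -36802752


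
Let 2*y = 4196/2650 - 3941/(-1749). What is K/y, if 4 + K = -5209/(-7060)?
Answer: -201406095/118437854 ≈ -1.7005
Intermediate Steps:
K = -23031/7060 (K = -4 - 5209/(-7060) = -4 - 5209*(-1/7060) = -4 + 5209/7060 = -23031/7060 ≈ -3.2622)
y = 167759/87450 (y = (4196/2650 - 3941/(-1749))/2 = (4196*(1/2650) - 3941*(-1/1749))/2 = (2098/1325 + 3941/1749)/2 = (1/2)*(167759/43725) = 167759/87450 ≈ 1.9183)
K/y = -23031/(7060*167759/87450) = -23031/7060*87450/167759 = -201406095/118437854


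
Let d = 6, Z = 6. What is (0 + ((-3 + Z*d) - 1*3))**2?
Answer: 900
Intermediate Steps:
(0 + ((-3 + Z*d) - 1*3))**2 = (0 + ((-3 + 6*6) - 1*3))**2 = (0 + ((-3 + 36) - 3))**2 = (0 + (33 - 3))**2 = (0 + 30)**2 = 30**2 = 900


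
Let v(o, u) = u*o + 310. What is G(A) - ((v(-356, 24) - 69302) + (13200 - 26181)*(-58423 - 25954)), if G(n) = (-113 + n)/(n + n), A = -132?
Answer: -289138159219/264 ≈ -1.0952e+9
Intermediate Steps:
v(o, u) = 310 + o*u (v(o, u) = o*u + 310 = 310 + o*u)
G(n) = (-113 + n)/(2*n) (G(n) = (-113 + n)/((2*n)) = (-113 + n)*(1/(2*n)) = (-113 + n)/(2*n))
G(A) - ((v(-356, 24) - 69302) + (13200 - 26181)*(-58423 - 25954)) = (½)*(-113 - 132)/(-132) - (((310 - 356*24) - 69302) + (13200 - 26181)*(-58423 - 25954)) = (½)*(-1/132)*(-245) - (((310 - 8544) - 69302) - 12981*(-84377)) = 245/264 - ((-8234 - 69302) + 1095297837) = 245/264 - (-77536 + 1095297837) = 245/264 - 1*1095220301 = 245/264 - 1095220301 = -289138159219/264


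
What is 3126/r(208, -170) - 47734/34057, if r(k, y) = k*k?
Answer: -979350797/736721024 ≈ -1.3293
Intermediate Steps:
r(k, y) = k²
3126/r(208, -170) - 47734/34057 = 3126/(208²) - 47734/34057 = 3126/43264 - 47734*1/34057 = 3126*(1/43264) - 47734/34057 = 1563/21632 - 47734/34057 = -979350797/736721024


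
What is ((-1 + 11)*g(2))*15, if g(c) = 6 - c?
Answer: 600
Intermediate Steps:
((-1 + 11)*g(2))*15 = ((-1 + 11)*(6 - 1*2))*15 = (10*(6 - 2))*15 = (10*4)*15 = 40*15 = 600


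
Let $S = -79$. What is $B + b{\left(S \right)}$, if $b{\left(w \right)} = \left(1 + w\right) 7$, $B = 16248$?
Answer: $15702$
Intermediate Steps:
$b{\left(w \right)} = 7 + 7 w$
$B + b{\left(S \right)} = 16248 + \left(7 + 7 \left(-79\right)\right) = 16248 + \left(7 - 553\right) = 16248 - 546 = 15702$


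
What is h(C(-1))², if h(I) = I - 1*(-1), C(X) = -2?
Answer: 1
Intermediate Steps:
h(I) = 1 + I (h(I) = I + 1 = 1 + I)
h(C(-1))² = (1 - 2)² = (-1)² = 1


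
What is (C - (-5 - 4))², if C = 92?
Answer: 10201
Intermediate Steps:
(C - (-5 - 4))² = (92 - (-5 - 4))² = (92 - 1*(-9))² = (92 + 9)² = 101² = 10201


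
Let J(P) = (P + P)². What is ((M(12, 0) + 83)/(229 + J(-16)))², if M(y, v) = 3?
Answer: 7396/1570009 ≈ 0.0047108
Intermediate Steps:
J(P) = 4*P² (J(P) = (2*P)² = 4*P²)
((M(12, 0) + 83)/(229 + J(-16)))² = ((3 + 83)/(229 + 4*(-16)²))² = (86/(229 + 4*256))² = (86/(229 + 1024))² = (86/1253)² = 7396/1570009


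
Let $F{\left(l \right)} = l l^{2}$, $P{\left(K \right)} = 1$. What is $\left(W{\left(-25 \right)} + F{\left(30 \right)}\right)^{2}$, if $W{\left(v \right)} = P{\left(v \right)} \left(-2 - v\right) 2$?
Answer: $731486116$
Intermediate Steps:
$F{\left(l \right)} = l^{3}$
$W{\left(v \right)} = -4 - 2 v$ ($W{\left(v \right)} = 1 \left(-2 - v\right) 2 = \left(-2 - v\right) 2 = -4 - 2 v$)
$\left(W{\left(-25 \right)} + F{\left(30 \right)}\right)^{2} = \left(\left(-4 - -50\right) + 30^{3}\right)^{2} = \left(\left(-4 + 50\right) + 27000\right)^{2} = \left(46 + 27000\right)^{2} = 27046^{2} = 731486116$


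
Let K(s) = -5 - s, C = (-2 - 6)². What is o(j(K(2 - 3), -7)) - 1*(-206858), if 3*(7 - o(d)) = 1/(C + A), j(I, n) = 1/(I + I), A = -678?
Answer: 381045331/1842 ≈ 2.0687e+5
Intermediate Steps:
C = 64 (C = (-8)² = 64)
j(I, n) = 1/(2*I)
o(d) = 12895/1842 (o(d) = 7 - 1/(3*(64 - 678)) = 7 - ⅓/(-614) = 7 - ⅓*(-1/614) = 7 + 1/1842 = 12895/1842)
o(j(K(2 - 3), -7)) - 1*(-206858) = 12895/1842 - 1*(-206858) = 12895/1842 + 206858 = 381045331/1842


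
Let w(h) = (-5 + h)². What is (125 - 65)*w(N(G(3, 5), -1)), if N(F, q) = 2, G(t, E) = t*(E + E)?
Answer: 540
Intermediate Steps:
G(t, E) = 2*E*t (G(t, E) = t*(2*E) = 2*E*t)
(125 - 65)*w(N(G(3, 5), -1)) = (125 - 65)*(-5 + 2)² = 60*(-3)² = 60*9 = 540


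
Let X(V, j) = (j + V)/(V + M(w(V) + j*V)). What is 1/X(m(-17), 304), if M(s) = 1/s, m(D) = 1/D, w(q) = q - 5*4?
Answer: -934/3332715 ≈ -0.00028025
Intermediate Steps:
w(q) = -20 + q (w(q) = q - 20 = -20 + q)
X(V, j) = (V + j)/(V + 1/(-20 + V + V*j)) (X(V, j) = (j + V)/(V + 1/((-20 + V) + j*V)) = (V + j)/(V + 1/((-20 + V) + V*j)) = (V + j)/(V + 1/(-20 + V + V*j)))
1/X(m(-17), 304) = 1/((1/(-17) + 304)*(-20 + 1/(-17) + 304/(-17))/(1 + (-20 + 1/(-17) + 304/(-17))/(-17))) = 1/((-1/17 + 304)*(-20 - 1/17 - 1/17*304)/(1 - (-20 - 1/17 - 1/17*304)/17)) = 1/((5167/17)*(-20 - 1/17 - 304/17)/(1 - (-20 - 1/17 - 304/17)/17)) = 1/((5167/17)*(-645/17)/(1 - 1/17*(-645/17))) = 1/((5167/17)*(-645/17)/(1 + 645/289)) = 1/((5167/17)*(-645/17)/(934/289)) = 1/((289/934)*(5167/17)*(-645/17)) = 1/(-3332715/934) = -934/3332715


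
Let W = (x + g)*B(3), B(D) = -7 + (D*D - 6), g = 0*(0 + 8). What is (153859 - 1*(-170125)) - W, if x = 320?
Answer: 325264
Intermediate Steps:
g = 0 (g = 0*8 = 0)
B(D) = -13 + D**2 (B(D) = -7 + (D**2 - 6) = -7 + (-6 + D**2) = -13 + D**2)
W = -1280 (W = (320 + 0)*(-13 + 3**2) = 320*(-13 + 9) = 320*(-4) = -1280)
(153859 - 1*(-170125)) - W = (153859 - 1*(-170125)) - 1*(-1280) = (153859 + 170125) + 1280 = 323984 + 1280 = 325264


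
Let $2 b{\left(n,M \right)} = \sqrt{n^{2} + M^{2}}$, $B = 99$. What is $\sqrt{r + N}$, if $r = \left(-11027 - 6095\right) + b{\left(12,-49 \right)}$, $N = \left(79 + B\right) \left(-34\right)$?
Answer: $\frac{\sqrt{-92696 + 2 \sqrt{2545}}}{2} \approx 152.15 i$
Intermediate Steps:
$b{\left(n,M \right)} = \frac{\sqrt{M^{2} + n^{2}}}{2}$ ($b{\left(n,M \right)} = \frac{\sqrt{n^{2} + M^{2}}}{2} = \frac{\sqrt{M^{2} + n^{2}}}{2}$)
$N = -6052$ ($N = \left(79 + 99\right) \left(-34\right) = 178 \left(-34\right) = -6052$)
$r = -17122 + \frac{\sqrt{2545}}{2}$ ($r = \left(-11027 - 6095\right) + \frac{\sqrt{\left(-49\right)^{2} + 12^{2}}}{2} = -17122 + \frac{\sqrt{2401 + 144}}{2} = -17122 + \frac{\sqrt{2545}}{2} \approx -17097.0$)
$\sqrt{r + N} = \sqrt{\left(-17122 + \frac{\sqrt{2545}}{2}\right) - 6052} = \sqrt{-23174 + \frac{\sqrt{2545}}{2}}$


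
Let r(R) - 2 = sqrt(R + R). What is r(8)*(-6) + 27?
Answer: -9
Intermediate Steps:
r(R) = 2 + sqrt(2)*sqrt(R) (r(R) = 2 + sqrt(R + R) = 2 + sqrt(2*R) = 2 + sqrt(2)*sqrt(R))
r(8)*(-6) + 27 = (2 + sqrt(2)*sqrt(8))*(-6) + 27 = (2 + sqrt(2)*(2*sqrt(2)))*(-6) + 27 = (2 + 4)*(-6) + 27 = 6*(-6) + 27 = -36 + 27 = -9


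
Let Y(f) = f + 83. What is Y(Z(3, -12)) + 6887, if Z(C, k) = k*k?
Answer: 7114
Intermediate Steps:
Z(C, k) = k²
Y(f) = 83 + f
Y(Z(3, -12)) + 6887 = (83 + (-12)²) + 6887 = (83 + 144) + 6887 = 227 + 6887 = 7114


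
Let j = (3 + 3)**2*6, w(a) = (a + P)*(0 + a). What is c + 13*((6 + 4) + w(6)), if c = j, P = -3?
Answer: 580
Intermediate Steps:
w(a) = a*(-3 + a) (w(a) = (a - 3)*(0 + a) = (-3 + a)*a = a*(-3 + a))
j = 216 (j = 6**2*6 = 36*6 = 216)
c = 216
c + 13*((6 + 4) + w(6)) = 216 + 13*((6 + 4) + 6*(-3 + 6)) = 216 + 13*(10 + 6*3) = 216 + 13*(10 + 18) = 216 + 13*28 = 216 + 364 = 580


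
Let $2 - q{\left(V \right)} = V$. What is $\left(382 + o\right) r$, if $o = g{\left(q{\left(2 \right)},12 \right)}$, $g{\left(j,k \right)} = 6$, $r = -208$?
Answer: $-80704$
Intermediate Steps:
$q{\left(V \right)} = 2 - V$
$o = 6$
$\left(382 + o\right) r = \left(382 + 6\right) \left(-208\right) = 388 \left(-208\right) = -80704$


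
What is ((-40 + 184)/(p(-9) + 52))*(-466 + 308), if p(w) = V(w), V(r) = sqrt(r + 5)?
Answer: -295776/677 + 11376*I/677 ≈ -436.89 + 16.804*I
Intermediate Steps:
V(r) = sqrt(5 + r)
p(w) = sqrt(5 + w)
((-40 + 184)/(p(-9) + 52))*(-466 + 308) = ((-40 + 184)/(sqrt(5 - 9) + 52))*(-466 + 308) = (144/(sqrt(-4) + 52))*(-158) = (144/(2*I + 52))*(-158) = (144/(52 + 2*I))*(-158) = (144*((52 - 2*I)/2708))*(-158) = (36*(52 - 2*I)/677)*(-158) = -5688*(52 - 2*I)/677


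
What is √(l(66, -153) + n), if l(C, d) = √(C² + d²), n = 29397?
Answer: √(29397 + 3*√3085) ≈ 171.94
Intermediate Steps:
√(l(66, -153) + n) = √(√(66² + (-153)²) + 29397) = √(√(4356 + 23409) + 29397) = √(√27765 + 29397) = √(3*√3085 + 29397) = √(29397 + 3*√3085)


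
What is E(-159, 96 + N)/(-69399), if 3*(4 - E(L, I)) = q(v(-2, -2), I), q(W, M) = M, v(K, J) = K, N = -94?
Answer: -10/208197 ≈ -4.8031e-5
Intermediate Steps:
E(L, I) = 4 - I/3
E(-159, 96 + N)/(-69399) = (4 - (96 - 94)/3)/(-69399) = (4 - ⅓*2)*(-1/69399) = (4 - ⅔)*(-1/69399) = (10/3)*(-1/69399) = -10/208197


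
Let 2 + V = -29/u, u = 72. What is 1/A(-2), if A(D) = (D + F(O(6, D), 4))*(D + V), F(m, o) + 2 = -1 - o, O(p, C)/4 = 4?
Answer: 8/317 ≈ 0.025237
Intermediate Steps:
O(p, C) = 16 (O(p, C) = 4*4 = 16)
V = -173/72 (V = -2 - 29/72 = -173/72 ≈ -2.4028)
F(m, o) = -3 - o (F(m, o) = -2 + (-1 - o) = -3 - o)
A(D) = (-7 + D)*(-173/72 + D) (A(D) = (D + (-3 - 1*4))*(D - 173/72) = (D + (-3 - 4))*(-173/72 + D) = (D - 7)*(-173/72 + D) = (-7 + D)*(-173/72 + D))
1/A(-2) = 1/(1211/72 + (-2)² - 677/72*(-2)) = 1/(1211/72 + 4 + 677/36) = 1/(317/8) = 8/317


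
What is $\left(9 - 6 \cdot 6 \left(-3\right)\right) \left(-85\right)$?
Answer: $-9945$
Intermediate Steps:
$\left(9 - 6 \cdot 6 \left(-3\right)\right) \left(-85\right) = \left(9 - -108\right) \left(-85\right) = \left(9 + 108\right) \left(-85\right) = 117 \left(-85\right) = -9945$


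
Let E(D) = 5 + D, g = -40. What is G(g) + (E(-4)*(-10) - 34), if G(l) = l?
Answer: -84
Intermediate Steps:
G(g) + (E(-4)*(-10) - 34) = -40 + ((5 - 4)*(-10) - 34) = -40 + (1*(-10) - 34) = -40 + (-10 - 34) = -40 - 44 = -84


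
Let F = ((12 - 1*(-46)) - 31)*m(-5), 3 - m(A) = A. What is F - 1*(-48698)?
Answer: 48914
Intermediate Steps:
m(A) = 3 - A
F = 216 (F = ((12 - 1*(-46)) - 31)*(3 - 1*(-5)) = ((12 + 46) - 31)*(3 + 5) = (58 - 31)*8 = 27*8 = 216)
F - 1*(-48698) = 216 - 1*(-48698) = 216 + 48698 = 48914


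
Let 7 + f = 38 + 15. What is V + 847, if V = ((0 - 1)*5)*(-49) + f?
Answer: 1138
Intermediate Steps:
f = 46 (f = -7 + (38 + 15) = -7 + 53 = 46)
V = 291 (V = ((0 - 1)*5)*(-49) + 46 = -1*5*(-49) + 46 = -5*(-49) + 46 = 245 + 46 = 291)
V + 847 = 291 + 847 = 1138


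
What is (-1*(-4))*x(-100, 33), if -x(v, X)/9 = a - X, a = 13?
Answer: 720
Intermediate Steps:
x(v, X) = -117 + 9*X (x(v, X) = -9*(13 - X) = -117 + 9*X)
(-1*(-4))*x(-100, 33) = (-1*(-4))*(-117 + 9*33) = 4*(-117 + 297) = 4*180 = 720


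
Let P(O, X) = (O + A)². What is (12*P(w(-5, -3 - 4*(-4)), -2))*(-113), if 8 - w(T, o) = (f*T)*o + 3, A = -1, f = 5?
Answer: -146774796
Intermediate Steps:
w(T, o) = 5 - 5*T*o (w(T, o) = 8 - ((5*T)*o + 3) = 8 - (5*T*o + 3) = 8 - (3 + 5*T*o) = 8 + (-3 - 5*T*o) = 5 - 5*T*o)
P(O, X) = (-1 + O)² (P(O, X) = (O - 1)² = (-1 + O)²)
(12*P(w(-5, -3 - 4*(-4)), -2))*(-113) = (12*(-1 + (5 - 5*(-5)*(-3 - 4*(-4))))²)*(-113) = (12*(-1 + (5 - 5*(-5)*(-3 + 16)))²)*(-113) = (12*(-1 + (5 - 5*(-5)*13))²)*(-113) = (12*(-1 + (5 + 325))²)*(-113) = (12*(-1 + 330)²)*(-113) = (12*329²)*(-113) = (12*108241)*(-113) = 1298892*(-113) = -146774796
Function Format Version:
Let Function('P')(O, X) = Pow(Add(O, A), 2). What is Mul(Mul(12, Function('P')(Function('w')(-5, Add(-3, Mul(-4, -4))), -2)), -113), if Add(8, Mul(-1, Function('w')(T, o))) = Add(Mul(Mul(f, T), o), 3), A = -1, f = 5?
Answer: -146774796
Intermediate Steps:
Function('w')(T, o) = Add(5, Mul(-5, T, o)) (Function('w')(T, o) = Add(8, Mul(-1, Add(Mul(Mul(5, T), o), 3))) = Add(8, Mul(-1, Add(Mul(5, T, o), 3))) = Add(8, Mul(-1, Add(3, Mul(5, T, o)))) = Add(8, Add(-3, Mul(-5, T, o))) = Add(5, Mul(-5, T, o)))
Function('P')(O, X) = Pow(Add(-1, O), 2) (Function('P')(O, X) = Pow(Add(O, -1), 2) = Pow(Add(-1, O), 2))
Mul(Mul(12, Function('P')(Function('w')(-5, Add(-3, Mul(-4, -4))), -2)), -113) = Mul(Mul(12, Pow(Add(-1, Add(5, Mul(-5, -5, Add(-3, Mul(-4, -4))))), 2)), -113) = Mul(Mul(12, Pow(Add(-1, Add(5, Mul(-5, -5, Add(-3, 16)))), 2)), -113) = Mul(Mul(12, Pow(Add(-1, Add(5, Mul(-5, -5, 13))), 2)), -113) = Mul(Mul(12, Pow(Add(-1, Add(5, 325)), 2)), -113) = Mul(Mul(12, Pow(Add(-1, 330), 2)), -113) = Mul(Mul(12, Pow(329, 2)), -113) = Mul(Mul(12, 108241), -113) = Mul(1298892, -113) = -146774796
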